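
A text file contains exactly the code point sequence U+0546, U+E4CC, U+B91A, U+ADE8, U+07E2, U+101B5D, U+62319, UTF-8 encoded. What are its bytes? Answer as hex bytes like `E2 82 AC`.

U+0546: 2-byte form → D5 86.
U+E4CC: 3-byte form → EE 93 8C.
U+B91A: 3-byte form → EB A4 9A.
U+ADE8: 3-byte form → EA B7 A8.
U+07E2: 2-byte form → DF A2.
U+101B5D: 4-byte form → F4 81 AD 9D.
U+62319: 4-byte form → F1 A2 8C 99.
Concatenated (21 bytes): D5 86 EE 93 8C EB A4 9A EA B7 A8 DF A2 F4 81 AD 9D F1 A2 8C 99.

D5 86 EE 93 8C EB A4 9A EA B7 A8 DF A2 F4 81 AD 9D F1 A2 8C 99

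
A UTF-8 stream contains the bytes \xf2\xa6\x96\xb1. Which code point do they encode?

Leading byte 0xF2 = 11110010 matches 11110xxx → 4-byte sequence.
Byte 1: 0xF2 = 11110010, payload 010 (3 bits).
Byte 2: 0xA6 = 10100110 (10xxxxxx ✓), payload 100110.
Byte 3: 0x96 = 10010110 (10xxxxxx ✓), payload 010110.
Byte 4: 0xB1 = 10110001 (10xxxxxx ✓), payload 110001.
Concatenate: 010100110010110110001 = 0xA65B1 (21 bits → U+A65B1).

U+A65B1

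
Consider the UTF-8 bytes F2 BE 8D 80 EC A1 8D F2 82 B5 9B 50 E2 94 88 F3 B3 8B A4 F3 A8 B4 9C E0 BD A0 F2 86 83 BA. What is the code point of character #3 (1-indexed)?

U+82D5B

Offset 0: leading byte 0xF2 = 11110010 → 4-byte char #1 = F2 BE 8D 80.
Offset 4: leading byte 0xEC = 11101100 → 3-byte char #2 = EC A1 8D.
Offset 7: leading byte 0xF2 = 11110010 → 4-byte char #3 = F2 82 B5 9B.
Leading byte 0xF2 = 11110010 matches 11110xxx → 4-byte sequence.
Byte 1: 0xF2 = 11110010, payload 010 (3 bits).
Byte 2: 0x82 = 10000010 (10xxxxxx ✓), payload 000010.
Byte 3: 0xB5 = 10110101 (10xxxxxx ✓), payload 110101.
Byte 4: 0x9B = 10011011 (10xxxxxx ✓), payload 011011.
Concatenate: 010000010110101011011 = 0x82D5B (21 bits → U+82D5B).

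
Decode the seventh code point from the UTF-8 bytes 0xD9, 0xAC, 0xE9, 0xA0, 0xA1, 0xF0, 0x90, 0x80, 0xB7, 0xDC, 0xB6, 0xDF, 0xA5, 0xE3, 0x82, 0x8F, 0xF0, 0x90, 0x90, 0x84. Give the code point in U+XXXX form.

Offset 0: leading byte 0xD9 = 11011001 → 2-byte char #1 = D9 AC.
Offset 2: leading byte 0xE9 = 11101001 → 3-byte char #2 = E9 A0 A1.
Offset 5: leading byte 0xF0 = 11110000 → 4-byte char #3 = F0 90 80 B7.
Offset 9: leading byte 0xDC = 11011100 → 2-byte char #4 = DC B6.
Offset 11: leading byte 0xDF = 11011111 → 2-byte char #5 = DF A5.
Offset 13: leading byte 0xE3 = 11100011 → 3-byte char #6 = E3 82 8F.
Offset 16: leading byte 0xF0 = 11110000 → 4-byte char #7 = F0 90 90 84.
Leading byte 0xF0 = 11110000 matches 11110xxx → 4-byte sequence.
Byte 1: 0xF0 = 11110000, payload 000 (3 bits).
Byte 2: 0x90 = 10010000 (10xxxxxx ✓), payload 010000.
Byte 3: 0x90 = 10010000 (10xxxxxx ✓), payload 010000.
Byte 4: 0x84 = 10000100 (10xxxxxx ✓), payload 000100.
Concatenate: 000010000010000000100 = 0x10404 (21 bits → U+10404).

U+10404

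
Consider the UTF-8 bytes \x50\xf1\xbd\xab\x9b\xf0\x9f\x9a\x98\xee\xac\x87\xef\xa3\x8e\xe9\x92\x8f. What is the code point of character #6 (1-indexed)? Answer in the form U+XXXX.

U+948F

Offset 0: leading byte 0x50 = 01010000 → 1-byte char #1 = 50.
Offset 1: leading byte 0xF1 = 11110001 → 4-byte char #2 = F1 BD AB 9B.
Offset 5: leading byte 0xF0 = 11110000 → 4-byte char #3 = F0 9F 9A 98.
Offset 9: leading byte 0xEE = 11101110 → 3-byte char #4 = EE AC 87.
Offset 12: leading byte 0xEF = 11101111 → 3-byte char #5 = EF A3 8E.
Offset 15: leading byte 0xE9 = 11101001 → 3-byte char #6 = E9 92 8F.
Leading byte 0xE9 = 11101001 matches 1110xxxx → 3-byte sequence.
Byte 1: 0xE9 = 11101001, payload 1001 (4 bits).
Byte 2: 0x92 = 10010010 (10xxxxxx ✓), payload 010010.
Byte 3: 0x8F = 10001111 (10xxxxxx ✓), payload 001111.
Concatenate: 1001010010001111 = 0x948F (16 bits → U+948F).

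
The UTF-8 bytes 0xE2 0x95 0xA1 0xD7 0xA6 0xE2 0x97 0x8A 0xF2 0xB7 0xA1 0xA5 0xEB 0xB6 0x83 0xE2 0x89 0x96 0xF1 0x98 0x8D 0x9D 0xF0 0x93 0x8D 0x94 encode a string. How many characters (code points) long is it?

8

Byte at offset 0: 0xE2 = 11100010 → 3-byte char (#1). Advance 3.
Byte at offset 3: 0xD7 = 11010111 → 2-byte char (#2). Advance 2.
Byte at offset 5: 0xE2 = 11100010 → 3-byte char (#3). Advance 3.
Byte at offset 8: 0xF2 = 11110010 → 4-byte char (#4). Advance 4.
Byte at offset 12: 0xEB = 11101011 → 3-byte char (#5). Advance 3.
Byte at offset 15: 0xE2 = 11100010 → 3-byte char (#6). Advance 3.
Byte at offset 18: 0xF1 = 11110001 → 4-byte char (#7). Advance 4.
Byte at offset 22: 0xF0 = 11110000 → 4-byte char (#8). Advance 4.
Reached end at offset 26 after 8 code points.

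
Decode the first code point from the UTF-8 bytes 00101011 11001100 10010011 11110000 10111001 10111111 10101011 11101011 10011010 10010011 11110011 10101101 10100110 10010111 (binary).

Offset 0: leading byte 0x2B = 00101011 → 1-byte char #1 = 2B.
Leading byte 0x2B = 00101011 matches 0xxxxxxx → 1-byte sequence.
Byte 1: 0x2B = 00101011, payload 0101011 (7 bits).
Concatenate: 0101011 = 0x2B (7 bits → U+002B).

U+002B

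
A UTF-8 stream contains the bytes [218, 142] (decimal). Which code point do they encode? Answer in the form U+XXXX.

U+068E

Leading byte 0xDA = 11011010 matches 110xxxxx → 2-byte sequence.
Byte 1: 0xDA = 11011010, payload 11010 (5 bits).
Byte 2: 0x8E = 10001110 (10xxxxxx ✓), payload 001110.
Concatenate: 11010001110 = 0x68E (11 bits → U+068E).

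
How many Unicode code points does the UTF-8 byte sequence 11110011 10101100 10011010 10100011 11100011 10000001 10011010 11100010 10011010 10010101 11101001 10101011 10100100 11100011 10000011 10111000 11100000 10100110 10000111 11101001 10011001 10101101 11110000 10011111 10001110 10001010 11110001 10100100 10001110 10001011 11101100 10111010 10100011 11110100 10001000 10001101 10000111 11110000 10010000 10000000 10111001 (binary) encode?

12

Byte at offset 0: 0xF3 = 11110011 → 4-byte char (#1). Advance 4.
Byte at offset 4: 0xE3 = 11100011 → 3-byte char (#2). Advance 3.
Byte at offset 7: 0xE2 = 11100010 → 3-byte char (#3). Advance 3.
Byte at offset 10: 0xE9 = 11101001 → 3-byte char (#4). Advance 3.
Byte at offset 13: 0xE3 = 11100011 → 3-byte char (#5). Advance 3.
Byte at offset 16: 0xE0 = 11100000 → 3-byte char (#6). Advance 3.
Byte at offset 19: 0xE9 = 11101001 → 3-byte char (#7). Advance 3.
Byte at offset 22: 0xF0 = 11110000 → 4-byte char (#8). Advance 4.
Byte at offset 26: 0xF1 = 11110001 → 4-byte char (#9). Advance 4.
Byte at offset 30: 0xEC = 11101100 → 3-byte char (#10). Advance 3.
Byte at offset 33: 0xF4 = 11110100 → 4-byte char (#11). Advance 4.
Byte at offset 37: 0xF0 = 11110000 → 4-byte char (#12). Advance 4.
Reached end at offset 41 after 12 code points.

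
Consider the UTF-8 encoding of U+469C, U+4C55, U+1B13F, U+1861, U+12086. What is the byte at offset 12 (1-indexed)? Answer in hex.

0xA1

1-indexed offset 12 is 0-indexed offset 11.
U+469C → 3-byte form E4 9A 9C at offsets 0–2.
U+4C55 → 3-byte form E4 B1 95 at offsets 3–5.
U+1B13F → 4-byte form F0 9B 84 BF at offsets 6–9.
U+1861 → 3-byte form E1 A1 A1 at offsets 10–12.
Offset 11 falls in char 4's range; it's byte 2 of E1 A1 A1 = 0xA1.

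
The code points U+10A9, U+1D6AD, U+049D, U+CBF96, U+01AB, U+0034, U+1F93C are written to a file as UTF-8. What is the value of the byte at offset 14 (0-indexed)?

U+10A9 → 3-byte form E1 82 A9 at offsets 0–2.
U+1D6AD → 4-byte form F0 9D 9A AD at offsets 3–6.
U+049D → 2-byte form D2 9D at offsets 7–8.
U+CBF96 → 4-byte form F3 8B BE 96 at offsets 9–12.
U+01AB → 2-byte form C6 AB at offsets 13–14.
Offset 14 falls in char 5's range; it's byte 2 of C6 AB = 0xAB.

0xAB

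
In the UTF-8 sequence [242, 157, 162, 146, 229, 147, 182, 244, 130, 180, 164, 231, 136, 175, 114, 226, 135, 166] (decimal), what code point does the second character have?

Offset 0: leading byte 0xF2 = 11110010 → 4-byte char #1 = F2 9D A2 92.
Offset 4: leading byte 0xE5 = 11100101 → 3-byte char #2 = E5 93 B6.
Leading byte 0xE5 = 11100101 matches 1110xxxx → 3-byte sequence.
Byte 1: 0xE5 = 11100101, payload 0101 (4 bits).
Byte 2: 0x93 = 10010011 (10xxxxxx ✓), payload 010011.
Byte 3: 0xB6 = 10110110 (10xxxxxx ✓), payload 110110.
Concatenate: 0101010011110110 = 0x54F6 (16 bits → U+54F6).

U+54F6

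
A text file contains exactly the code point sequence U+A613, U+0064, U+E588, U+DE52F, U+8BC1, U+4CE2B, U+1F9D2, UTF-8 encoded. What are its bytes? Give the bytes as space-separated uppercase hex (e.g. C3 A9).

EA 98 93 64 EE 96 88 F3 9E 94 AF E8 AF 81 F1 8C B8 AB F0 9F A7 92

U+A613: 3-byte form → EA 98 93.
U+0064: 1-byte form → 64.
U+E588: 3-byte form → EE 96 88.
U+DE52F: 4-byte form → F3 9E 94 AF.
U+8BC1: 3-byte form → E8 AF 81.
U+4CE2B: 4-byte form → F1 8C B8 AB.
U+1F9D2: 4-byte form → F0 9F A7 92.
Concatenated (22 bytes): EA 98 93 64 EE 96 88 F3 9E 94 AF E8 AF 81 F1 8C B8 AB F0 9F A7 92.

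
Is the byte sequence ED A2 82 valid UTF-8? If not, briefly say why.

Structurally a 3-byte sequence; payload = 0xD882.
But 0xD882 is in U+D800–U+DFFF, the surrogate range. Surrogates are not Unicode scalar values and are forbidden in UTF-8.

invalid (encodes a surrogate (U+D800–U+DFFF))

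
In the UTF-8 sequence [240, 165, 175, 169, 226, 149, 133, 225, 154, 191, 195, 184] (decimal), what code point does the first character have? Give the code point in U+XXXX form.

Offset 0: leading byte 0xF0 = 11110000 → 4-byte char #1 = F0 A5 AF A9.
Leading byte 0xF0 = 11110000 matches 11110xxx → 4-byte sequence.
Byte 1: 0xF0 = 11110000, payload 000 (3 bits).
Byte 2: 0xA5 = 10100101 (10xxxxxx ✓), payload 100101.
Byte 3: 0xAF = 10101111 (10xxxxxx ✓), payload 101111.
Byte 4: 0xA9 = 10101001 (10xxxxxx ✓), payload 101001.
Concatenate: 000100101101111101001 = 0x25BE9 (21 bits → U+25BE9).

U+25BE9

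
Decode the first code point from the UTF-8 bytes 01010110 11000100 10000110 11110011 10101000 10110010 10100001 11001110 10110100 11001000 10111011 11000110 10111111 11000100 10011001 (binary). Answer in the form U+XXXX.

U+0056

Offset 0: leading byte 0x56 = 01010110 → 1-byte char #1 = 56.
Leading byte 0x56 = 01010110 matches 0xxxxxxx → 1-byte sequence.
Byte 1: 0x56 = 01010110, payload 1010110 (7 bits).
Concatenate: 1010110 = 0x56 (7 bits → U+0056).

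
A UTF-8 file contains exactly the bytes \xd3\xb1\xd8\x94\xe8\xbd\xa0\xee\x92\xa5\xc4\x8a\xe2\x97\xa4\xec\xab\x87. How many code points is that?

Byte at offset 0: 0xD3 = 11010011 → 2-byte char (#1). Advance 2.
Byte at offset 2: 0xD8 = 11011000 → 2-byte char (#2). Advance 2.
Byte at offset 4: 0xE8 = 11101000 → 3-byte char (#3). Advance 3.
Byte at offset 7: 0xEE = 11101110 → 3-byte char (#4). Advance 3.
Byte at offset 10: 0xC4 = 11000100 → 2-byte char (#5). Advance 2.
Byte at offset 12: 0xE2 = 11100010 → 3-byte char (#6). Advance 3.
Byte at offset 15: 0xEC = 11101100 → 3-byte char (#7). Advance 3.
Reached end at offset 18 after 7 code points.

7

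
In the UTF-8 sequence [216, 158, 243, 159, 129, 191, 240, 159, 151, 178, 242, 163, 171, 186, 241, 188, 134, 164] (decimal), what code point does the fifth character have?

Offset 0: leading byte 0xD8 = 11011000 → 2-byte char #1 = D8 9E.
Offset 2: leading byte 0xF3 = 11110011 → 4-byte char #2 = F3 9F 81 BF.
Offset 6: leading byte 0xF0 = 11110000 → 4-byte char #3 = F0 9F 97 B2.
Offset 10: leading byte 0xF2 = 11110010 → 4-byte char #4 = F2 A3 AB BA.
Offset 14: leading byte 0xF1 = 11110001 → 4-byte char #5 = F1 BC 86 A4.
Leading byte 0xF1 = 11110001 matches 11110xxx → 4-byte sequence.
Byte 1: 0xF1 = 11110001, payload 001 (3 bits).
Byte 2: 0xBC = 10111100 (10xxxxxx ✓), payload 111100.
Byte 3: 0x86 = 10000110 (10xxxxxx ✓), payload 000110.
Byte 4: 0xA4 = 10100100 (10xxxxxx ✓), payload 100100.
Concatenate: 001111100000110100100 = 0x7C1A4 (21 bits → U+7C1A4).

U+7C1A4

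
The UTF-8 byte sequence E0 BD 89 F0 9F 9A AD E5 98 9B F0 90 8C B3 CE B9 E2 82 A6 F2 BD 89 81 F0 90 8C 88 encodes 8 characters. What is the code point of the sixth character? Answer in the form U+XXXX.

Offset 0: leading byte 0xE0 = 11100000 → 3-byte char #1 = E0 BD 89.
Offset 3: leading byte 0xF0 = 11110000 → 4-byte char #2 = F0 9F 9A AD.
Offset 7: leading byte 0xE5 = 11100101 → 3-byte char #3 = E5 98 9B.
Offset 10: leading byte 0xF0 = 11110000 → 4-byte char #4 = F0 90 8C B3.
Offset 14: leading byte 0xCE = 11001110 → 2-byte char #5 = CE B9.
Offset 16: leading byte 0xE2 = 11100010 → 3-byte char #6 = E2 82 A6.
Leading byte 0xE2 = 11100010 matches 1110xxxx → 3-byte sequence.
Byte 1: 0xE2 = 11100010, payload 0010 (4 bits).
Byte 2: 0x82 = 10000010 (10xxxxxx ✓), payload 000010.
Byte 3: 0xA6 = 10100110 (10xxxxxx ✓), payload 100110.
Concatenate: 0010000010100110 = 0x20A6 (16 bits → U+20A6).

U+20A6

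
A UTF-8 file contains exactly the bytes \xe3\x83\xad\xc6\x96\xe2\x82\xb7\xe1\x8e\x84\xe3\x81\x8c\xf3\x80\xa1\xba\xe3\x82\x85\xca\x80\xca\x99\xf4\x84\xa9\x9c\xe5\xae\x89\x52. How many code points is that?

Byte at offset 0: 0xE3 = 11100011 → 3-byte char (#1). Advance 3.
Byte at offset 3: 0xC6 = 11000110 → 2-byte char (#2). Advance 2.
Byte at offset 5: 0xE2 = 11100010 → 3-byte char (#3). Advance 3.
Byte at offset 8: 0xE1 = 11100001 → 3-byte char (#4). Advance 3.
Byte at offset 11: 0xE3 = 11100011 → 3-byte char (#5). Advance 3.
Byte at offset 14: 0xF3 = 11110011 → 4-byte char (#6). Advance 4.
Byte at offset 18: 0xE3 = 11100011 → 3-byte char (#7). Advance 3.
Byte at offset 21: 0xCA = 11001010 → 2-byte char (#8). Advance 2.
Byte at offset 23: 0xCA = 11001010 → 2-byte char (#9). Advance 2.
Byte at offset 25: 0xF4 = 11110100 → 4-byte char (#10). Advance 4.
Byte at offset 29: 0xE5 = 11100101 → 3-byte char (#11). Advance 3.
Byte at offset 32: 0x52 = 01010010 → 1-byte char (#12). Advance 1.
Reached end at offset 33 after 12 code points.

12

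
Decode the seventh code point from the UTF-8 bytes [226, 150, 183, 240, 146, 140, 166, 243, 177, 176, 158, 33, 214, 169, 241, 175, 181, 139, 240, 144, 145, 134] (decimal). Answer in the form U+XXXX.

U+10446

Offset 0: leading byte 0xE2 = 11100010 → 3-byte char #1 = E2 96 B7.
Offset 3: leading byte 0xF0 = 11110000 → 4-byte char #2 = F0 92 8C A6.
Offset 7: leading byte 0xF3 = 11110011 → 4-byte char #3 = F3 B1 B0 9E.
Offset 11: leading byte 0x21 = 00100001 → 1-byte char #4 = 21.
Offset 12: leading byte 0xD6 = 11010110 → 2-byte char #5 = D6 A9.
Offset 14: leading byte 0xF1 = 11110001 → 4-byte char #6 = F1 AF B5 8B.
Offset 18: leading byte 0xF0 = 11110000 → 4-byte char #7 = F0 90 91 86.
Leading byte 0xF0 = 11110000 matches 11110xxx → 4-byte sequence.
Byte 1: 0xF0 = 11110000, payload 000 (3 bits).
Byte 2: 0x90 = 10010000 (10xxxxxx ✓), payload 010000.
Byte 3: 0x91 = 10010001 (10xxxxxx ✓), payload 010001.
Byte 4: 0x86 = 10000110 (10xxxxxx ✓), payload 000110.
Concatenate: 000010000010001000110 = 0x10446 (21 bits → U+10446).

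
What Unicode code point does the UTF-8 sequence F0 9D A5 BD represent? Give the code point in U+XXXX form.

Leading byte 0xF0 = 11110000 matches 11110xxx → 4-byte sequence.
Byte 1: 0xF0 = 11110000, payload 000 (3 bits).
Byte 2: 0x9D = 10011101 (10xxxxxx ✓), payload 011101.
Byte 3: 0xA5 = 10100101 (10xxxxxx ✓), payload 100101.
Byte 4: 0xBD = 10111101 (10xxxxxx ✓), payload 111101.
Concatenate: 000011101100101111101 = 0x1D97D (21 bits → U+1D97D).

U+1D97D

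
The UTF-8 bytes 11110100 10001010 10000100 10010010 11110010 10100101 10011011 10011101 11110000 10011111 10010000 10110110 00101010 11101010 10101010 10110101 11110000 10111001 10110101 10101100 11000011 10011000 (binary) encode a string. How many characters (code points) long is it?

Byte at offset 0: 0xF4 = 11110100 → 4-byte char (#1). Advance 4.
Byte at offset 4: 0xF2 = 11110010 → 4-byte char (#2). Advance 4.
Byte at offset 8: 0xF0 = 11110000 → 4-byte char (#3). Advance 4.
Byte at offset 12: 0x2A = 00101010 → 1-byte char (#4). Advance 1.
Byte at offset 13: 0xEA = 11101010 → 3-byte char (#5). Advance 3.
Byte at offset 16: 0xF0 = 11110000 → 4-byte char (#6). Advance 4.
Byte at offset 20: 0xC3 = 11000011 → 2-byte char (#7). Advance 2.
Reached end at offset 22 after 7 code points.

7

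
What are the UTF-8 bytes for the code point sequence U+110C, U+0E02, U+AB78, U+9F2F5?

E1 84 8C E0 B8 82 EA AD B8 F2 9F 8B B5

U+110C: 3-byte form → E1 84 8C.
U+0E02: 3-byte form → E0 B8 82.
U+AB78: 3-byte form → EA AD B8.
U+9F2F5: 4-byte form → F2 9F 8B B5.
Concatenated (13 bytes): E1 84 8C E0 B8 82 EA AD B8 F2 9F 8B B5.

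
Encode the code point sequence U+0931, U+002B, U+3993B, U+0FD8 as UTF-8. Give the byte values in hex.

U+0931: 3-byte form → E0 A4 B1.
U+002B: 1-byte form → 2B.
U+3993B: 4-byte form → F0 B9 A4 BB.
U+0FD8: 3-byte form → E0 BF 98.
Concatenated (11 bytes): E0 A4 B1 2B F0 B9 A4 BB E0 BF 98.

E0 A4 B1 2B F0 B9 A4 BB E0 BF 98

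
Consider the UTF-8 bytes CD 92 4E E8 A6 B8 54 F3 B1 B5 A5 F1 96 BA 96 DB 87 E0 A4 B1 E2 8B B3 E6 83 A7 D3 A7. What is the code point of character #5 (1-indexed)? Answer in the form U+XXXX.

Offset 0: leading byte 0xCD = 11001101 → 2-byte char #1 = CD 92.
Offset 2: leading byte 0x4E = 01001110 → 1-byte char #2 = 4E.
Offset 3: leading byte 0xE8 = 11101000 → 3-byte char #3 = E8 A6 B8.
Offset 6: leading byte 0x54 = 01010100 → 1-byte char #4 = 54.
Offset 7: leading byte 0xF3 = 11110011 → 4-byte char #5 = F3 B1 B5 A5.
Leading byte 0xF3 = 11110011 matches 11110xxx → 4-byte sequence.
Byte 1: 0xF3 = 11110011, payload 011 (3 bits).
Byte 2: 0xB1 = 10110001 (10xxxxxx ✓), payload 110001.
Byte 3: 0xB5 = 10110101 (10xxxxxx ✓), payload 110101.
Byte 4: 0xA5 = 10100101 (10xxxxxx ✓), payload 100101.
Concatenate: 011110001110101100101 = 0xF1D65 (21 bits → U+F1D65).

U+F1D65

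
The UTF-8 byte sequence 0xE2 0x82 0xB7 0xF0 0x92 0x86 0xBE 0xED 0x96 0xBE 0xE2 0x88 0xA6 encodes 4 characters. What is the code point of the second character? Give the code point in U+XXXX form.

U+121BE

Offset 0: leading byte 0xE2 = 11100010 → 3-byte char #1 = E2 82 B7.
Offset 3: leading byte 0xF0 = 11110000 → 4-byte char #2 = F0 92 86 BE.
Leading byte 0xF0 = 11110000 matches 11110xxx → 4-byte sequence.
Byte 1: 0xF0 = 11110000, payload 000 (3 bits).
Byte 2: 0x92 = 10010010 (10xxxxxx ✓), payload 010010.
Byte 3: 0x86 = 10000110 (10xxxxxx ✓), payload 000110.
Byte 4: 0xBE = 10111110 (10xxxxxx ✓), payload 111110.
Concatenate: 000010010000110111110 = 0x121BE (21 bits → U+121BE).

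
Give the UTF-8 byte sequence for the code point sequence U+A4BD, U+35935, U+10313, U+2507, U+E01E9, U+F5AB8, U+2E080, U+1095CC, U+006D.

EA 92 BD F0 B5 A4 B5 F0 90 8C 93 E2 94 87 F3 A0 87 A9 F3 B5 AA B8 F0 AE 82 80 F4 89 97 8C 6D

U+A4BD: 3-byte form → EA 92 BD.
U+35935: 4-byte form → F0 B5 A4 B5.
U+10313: 4-byte form → F0 90 8C 93.
U+2507: 3-byte form → E2 94 87.
U+E01E9: 4-byte form → F3 A0 87 A9.
U+F5AB8: 4-byte form → F3 B5 AA B8.
U+2E080: 4-byte form → F0 AE 82 80.
U+1095CC: 4-byte form → F4 89 97 8C.
U+006D: 1-byte form → 6D.
Concatenated (31 bytes): EA 92 BD F0 B5 A4 B5 F0 90 8C 93 E2 94 87 F3 A0 87 A9 F3 B5 AA B8 F0 AE 82 80 F4 89 97 8C 6D.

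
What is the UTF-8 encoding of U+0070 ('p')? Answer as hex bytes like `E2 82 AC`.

70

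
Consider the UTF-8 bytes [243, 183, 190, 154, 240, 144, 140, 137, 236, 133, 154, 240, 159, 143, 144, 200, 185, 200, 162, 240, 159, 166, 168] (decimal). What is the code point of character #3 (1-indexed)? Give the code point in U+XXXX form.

Offset 0: leading byte 0xF3 = 11110011 → 4-byte char #1 = F3 B7 BE 9A.
Offset 4: leading byte 0xF0 = 11110000 → 4-byte char #2 = F0 90 8C 89.
Offset 8: leading byte 0xEC = 11101100 → 3-byte char #3 = EC 85 9A.
Leading byte 0xEC = 11101100 matches 1110xxxx → 3-byte sequence.
Byte 1: 0xEC = 11101100, payload 1100 (4 bits).
Byte 2: 0x85 = 10000101 (10xxxxxx ✓), payload 000101.
Byte 3: 0x9A = 10011010 (10xxxxxx ✓), payload 011010.
Concatenate: 1100000101011010 = 0xC15A (16 bits → U+C15A).

U+C15A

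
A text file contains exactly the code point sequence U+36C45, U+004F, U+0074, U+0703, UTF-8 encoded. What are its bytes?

U+36C45: 4-byte form → F0 B6 B1 85.
U+004F: 1-byte form → 4F.
U+0074: 1-byte form → 74.
U+0703: 2-byte form → DC 83.
Concatenated (8 bytes): F0 B6 B1 85 4F 74 DC 83.

F0 B6 B1 85 4F 74 DC 83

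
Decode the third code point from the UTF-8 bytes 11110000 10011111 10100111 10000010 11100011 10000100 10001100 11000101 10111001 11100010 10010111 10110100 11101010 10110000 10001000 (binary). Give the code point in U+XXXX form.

U+0179

Offset 0: leading byte 0xF0 = 11110000 → 4-byte char #1 = F0 9F A7 82.
Offset 4: leading byte 0xE3 = 11100011 → 3-byte char #2 = E3 84 8C.
Offset 7: leading byte 0xC5 = 11000101 → 2-byte char #3 = C5 B9.
Leading byte 0xC5 = 11000101 matches 110xxxxx → 2-byte sequence.
Byte 1: 0xC5 = 11000101, payload 00101 (5 bits).
Byte 2: 0xB9 = 10111001 (10xxxxxx ✓), payload 111001.
Concatenate: 00101111001 = 0x179 (11 bits → U+0179).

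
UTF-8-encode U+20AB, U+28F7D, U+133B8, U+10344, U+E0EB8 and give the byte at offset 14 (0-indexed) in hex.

0x84

U+20AB → 3-byte form E2 82 AB at offsets 0–2.
U+28F7D → 4-byte form F0 A8 BD BD at offsets 3–6.
U+133B8 → 4-byte form F0 93 8E B8 at offsets 7–10.
U+10344 → 4-byte form F0 90 8D 84 at offsets 11–14.
Offset 14 falls in char 4's range; it's byte 4 of F0 90 8D 84 = 0x84.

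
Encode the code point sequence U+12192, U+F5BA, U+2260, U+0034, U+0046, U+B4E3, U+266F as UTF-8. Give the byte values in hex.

F0 92 86 92 EF 96 BA E2 89 A0 34 46 EB 93 A3 E2 99 AF

U+12192: 4-byte form → F0 92 86 92.
U+F5BA: 3-byte form → EF 96 BA.
U+2260: 3-byte form → E2 89 A0.
U+0034: 1-byte form → 34.
U+0046: 1-byte form → 46.
U+B4E3: 3-byte form → EB 93 A3.
U+266F: 3-byte form → E2 99 AF.
Concatenated (18 bytes): F0 92 86 92 EF 96 BA E2 89 A0 34 46 EB 93 A3 E2 99 AF.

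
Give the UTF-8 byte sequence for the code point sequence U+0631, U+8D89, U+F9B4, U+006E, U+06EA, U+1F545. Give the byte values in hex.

D8 B1 E8 B6 89 EF A6 B4 6E DB AA F0 9F 95 85

U+0631: 2-byte form → D8 B1.
U+8D89: 3-byte form → E8 B6 89.
U+F9B4: 3-byte form → EF A6 B4.
U+006E: 1-byte form → 6E.
U+06EA: 2-byte form → DB AA.
U+1F545: 4-byte form → F0 9F 95 85.
Concatenated (15 bytes): D8 B1 E8 B6 89 EF A6 B4 6E DB AA F0 9F 95 85.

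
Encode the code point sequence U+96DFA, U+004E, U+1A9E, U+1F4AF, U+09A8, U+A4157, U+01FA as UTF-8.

F2 96 B7 BA 4E E1 AA 9E F0 9F 92 AF E0 A6 A8 F2 A4 85 97 C7 BA

U+96DFA: 4-byte form → F2 96 B7 BA.
U+004E: 1-byte form → 4E.
U+1A9E: 3-byte form → E1 AA 9E.
U+1F4AF: 4-byte form → F0 9F 92 AF.
U+09A8: 3-byte form → E0 A6 A8.
U+A4157: 4-byte form → F2 A4 85 97.
U+01FA: 2-byte form → C7 BA.
Concatenated (21 bytes): F2 96 B7 BA 4E E1 AA 9E F0 9F 92 AF E0 A6 A8 F2 A4 85 97 C7 BA.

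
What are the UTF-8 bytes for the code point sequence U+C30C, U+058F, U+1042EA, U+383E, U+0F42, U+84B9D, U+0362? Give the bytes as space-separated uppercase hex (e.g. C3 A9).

EC 8C 8C D6 8F F4 84 8B AA E3 A0 BE E0 BD 82 F2 84 AE 9D CD A2

U+C30C: 3-byte form → EC 8C 8C.
U+058F: 2-byte form → D6 8F.
U+1042EA: 4-byte form → F4 84 8B AA.
U+383E: 3-byte form → E3 A0 BE.
U+0F42: 3-byte form → E0 BD 82.
U+84B9D: 4-byte form → F2 84 AE 9D.
U+0362: 2-byte form → CD A2.
Concatenated (21 bytes): EC 8C 8C D6 8F F4 84 8B AA E3 A0 BE E0 BD 82 F2 84 AE 9D CD A2.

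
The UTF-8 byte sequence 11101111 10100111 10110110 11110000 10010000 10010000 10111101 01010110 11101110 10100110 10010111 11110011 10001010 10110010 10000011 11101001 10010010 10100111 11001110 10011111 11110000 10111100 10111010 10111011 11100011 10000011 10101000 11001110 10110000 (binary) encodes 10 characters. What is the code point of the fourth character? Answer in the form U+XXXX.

Offset 0: leading byte 0xEF = 11101111 → 3-byte char #1 = EF A7 B6.
Offset 3: leading byte 0xF0 = 11110000 → 4-byte char #2 = F0 90 90 BD.
Offset 7: leading byte 0x56 = 01010110 → 1-byte char #3 = 56.
Offset 8: leading byte 0xEE = 11101110 → 3-byte char #4 = EE A6 97.
Leading byte 0xEE = 11101110 matches 1110xxxx → 3-byte sequence.
Byte 1: 0xEE = 11101110, payload 1110 (4 bits).
Byte 2: 0xA6 = 10100110 (10xxxxxx ✓), payload 100110.
Byte 3: 0x97 = 10010111 (10xxxxxx ✓), payload 010111.
Concatenate: 1110100110010111 = 0xE997 (16 bits → U+E997).

U+E997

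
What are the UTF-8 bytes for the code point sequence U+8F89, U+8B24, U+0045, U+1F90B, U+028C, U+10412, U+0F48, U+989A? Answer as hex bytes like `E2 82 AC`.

U+8F89: 3-byte form → E8 BE 89.
U+8B24: 3-byte form → E8 AC A4.
U+0045: 1-byte form → 45.
U+1F90B: 4-byte form → F0 9F A4 8B.
U+028C: 2-byte form → CA 8C.
U+10412: 4-byte form → F0 90 90 92.
U+0F48: 3-byte form → E0 BD 88.
U+989A: 3-byte form → E9 A2 9A.
Concatenated (23 bytes): E8 BE 89 E8 AC A4 45 F0 9F A4 8B CA 8C F0 90 90 92 E0 BD 88 E9 A2 9A.

E8 BE 89 E8 AC A4 45 F0 9F A4 8B CA 8C F0 90 90 92 E0 BD 88 E9 A2 9A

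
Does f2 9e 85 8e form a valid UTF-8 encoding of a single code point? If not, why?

valid

Leading byte 0xF2 = 11110010 → 4-byte form.
Continuation bytes 0x9E=10011110, 0x85=10000101, 0x8E=10001110 all match 10xxxxxx.
Decoded value 0x9E14E is ≥ 0x10000 (shortest form) and not a surrogate.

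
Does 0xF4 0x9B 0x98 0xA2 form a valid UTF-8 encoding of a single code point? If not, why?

Leading byte 0xF4 = 11110100 → 4-byte form.
Payload = 0x11B622, which exceeds U+10FFFF, the maximum Unicode code point. (Leading bytes F5–FF, or F4 followed by ≥ 0x90, are invalid.)

invalid (encodes a value above U+10FFFF)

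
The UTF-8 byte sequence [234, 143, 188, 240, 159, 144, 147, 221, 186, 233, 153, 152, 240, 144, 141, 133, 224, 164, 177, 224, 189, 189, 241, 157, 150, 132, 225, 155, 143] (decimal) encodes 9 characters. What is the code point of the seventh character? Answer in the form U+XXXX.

Offset 0: leading byte 0xEA = 11101010 → 3-byte char #1 = EA 8F BC.
Offset 3: leading byte 0xF0 = 11110000 → 4-byte char #2 = F0 9F 90 93.
Offset 7: leading byte 0xDD = 11011101 → 2-byte char #3 = DD BA.
Offset 9: leading byte 0xE9 = 11101001 → 3-byte char #4 = E9 99 98.
Offset 12: leading byte 0xF0 = 11110000 → 4-byte char #5 = F0 90 8D 85.
Offset 16: leading byte 0xE0 = 11100000 → 3-byte char #6 = E0 A4 B1.
Offset 19: leading byte 0xE0 = 11100000 → 3-byte char #7 = E0 BD BD.
Leading byte 0xE0 = 11100000 matches 1110xxxx → 3-byte sequence.
Byte 1: 0xE0 = 11100000, payload 0000 (4 bits).
Byte 2: 0xBD = 10111101 (10xxxxxx ✓), payload 111101.
Byte 3: 0xBD = 10111101 (10xxxxxx ✓), payload 111101.
Concatenate: 0000111101111101 = 0xF7D (16 bits → U+0F7D).

U+0F7D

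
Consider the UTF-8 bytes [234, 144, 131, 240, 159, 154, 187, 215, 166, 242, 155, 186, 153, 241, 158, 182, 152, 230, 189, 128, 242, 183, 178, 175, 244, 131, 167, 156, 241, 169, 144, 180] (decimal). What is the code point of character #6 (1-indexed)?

Offset 0: leading byte 0xEA = 11101010 → 3-byte char #1 = EA 90 83.
Offset 3: leading byte 0xF0 = 11110000 → 4-byte char #2 = F0 9F 9A BB.
Offset 7: leading byte 0xD7 = 11010111 → 2-byte char #3 = D7 A6.
Offset 9: leading byte 0xF2 = 11110010 → 4-byte char #4 = F2 9B BA 99.
Offset 13: leading byte 0xF1 = 11110001 → 4-byte char #5 = F1 9E B6 98.
Offset 17: leading byte 0xE6 = 11100110 → 3-byte char #6 = E6 BD 80.
Leading byte 0xE6 = 11100110 matches 1110xxxx → 3-byte sequence.
Byte 1: 0xE6 = 11100110, payload 0110 (4 bits).
Byte 2: 0xBD = 10111101 (10xxxxxx ✓), payload 111101.
Byte 3: 0x80 = 10000000 (10xxxxxx ✓), payload 000000.
Concatenate: 0110111101000000 = 0x6F40 (16 bits → U+6F40).

U+6F40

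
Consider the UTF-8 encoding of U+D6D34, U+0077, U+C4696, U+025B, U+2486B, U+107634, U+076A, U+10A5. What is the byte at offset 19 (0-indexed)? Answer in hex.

0xDD

U+D6D34 → 4-byte form F3 96 B4 B4 at offsets 0–3.
U+0077 → 1-byte form 77 at offsets 4–4.
U+C4696 → 4-byte form F3 84 9A 96 at offsets 5–8.
U+025B → 2-byte form C9 9B at offsets 9–10.
U+2486B → 4-byte form F0 A4 A1 AB at offsets 11–14.
U+107634 → 4-byte form F4 87 98 B4 at offsets 15–18.
U+076A → 2-byte form DD AA at offsets 19–20.
Offset 19 falls in char 7's range; it's byte 1 of DD AA = 0xDD.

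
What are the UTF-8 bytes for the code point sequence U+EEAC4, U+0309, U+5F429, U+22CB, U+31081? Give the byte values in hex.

U+EEAC4: 4-byte form → F3 AE AB 84.
U+0309: 2-byte form → CC 89.
U+5F429: 4-byte form → F1 9F 90 A9.
U+22CB: 3-byte form → E2 8B 8B.
U+31081: 4-byte form → F0 B1 82 81.
Concatenated (17 bytes): F3 AE AB 84 CC 89 F1 9F 90 A9 E2 8B 8B F0 B1 82 81.

F3 AE AB 84 CC 89 F1 9F 90 A9 E2 8B 8B F0 B1 82 81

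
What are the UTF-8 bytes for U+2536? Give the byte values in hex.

U+2536 = 0x2536 = 9526 decimal. In range U+0800–U+FFFF → 3-byte form: 1110xxxx 10xxxxxx 10xxxxxx.
Binary (16 bits): 0010010100110110.
Split 4+6+6: 0010 | 010100 | 110110.
Byte 1: 11100010 = 0xE2.
Byte 2: 10010100 = 0x94.
Byte 3: 10110110 = 0xB6.

E2 94 B6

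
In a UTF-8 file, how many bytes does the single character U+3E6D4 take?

4

U+3E6D4 = 0x3E6D4. UTF-8 uses 1 byte below 0x80, 2 below 0x800, 3 below 0x10000, 4 up to 0x10FFFF. 0x3E6D4 is in U+10000–U+10FFFF → 4 bytes.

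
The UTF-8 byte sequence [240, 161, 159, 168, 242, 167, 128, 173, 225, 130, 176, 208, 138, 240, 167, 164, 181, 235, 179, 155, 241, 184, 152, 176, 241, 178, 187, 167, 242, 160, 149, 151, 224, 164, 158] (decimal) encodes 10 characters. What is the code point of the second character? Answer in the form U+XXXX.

Offset 0: leading byte 0xF0 = 11110000 → 4-byte char #1 = F0 A1 9F A8.
Offset 4: leading byte 0xF2 = 11110010 → 4-byte char #2 = F2 A7 80 AD.
Leading byte 0xF2 = 11110010 matches 11110xxx → 4-byte sequence.
Byte 1: 0xF2 = 11110010, payload 010 (3 bits).
Byte 2: 0xA7 = 10100111 (10xxxxxx ✓), payload 100111.
Byte 3: 0x80 = 10000000 (10xxxxxx ✓), payload 000000.
Byte 4: 0xAD = 10101101 (10xxxxxx ✓), payload 101101.
Concatenate: 010100111000000101101 = 0xA702D (21 bits → U+A702D).

U+A702D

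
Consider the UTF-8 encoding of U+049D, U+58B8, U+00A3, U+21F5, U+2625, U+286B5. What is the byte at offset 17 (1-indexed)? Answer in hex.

1-indexed offset 17 is 0-indexed offset 16.
U+049D → 2-byte form D2 9D at offsets 0–1.
U+58B8 → 3-byte form E5 A2 B8 at offsets 2–4.
U+00A3 → 2-byte form C2 A3 at offsets 5–6.
U+21F5 → 3-byte form E2 87 B5 at offsets 7–9.
U+2625 → 3-byte form E2 98 A5 at offsets 10–12.
U+286B5 → 4-byte form F0 A8 9A B5 at offsets 13–16.
Offset 16 falls in char 6's range; it's byte 4 of F0 A8 9A B5 = 0xB5.

0xB5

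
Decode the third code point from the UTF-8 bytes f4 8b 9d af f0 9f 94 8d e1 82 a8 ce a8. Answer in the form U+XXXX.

Offset 0: leading byte 0xF4 = 11110100 → 4-byte char #1 = F4 8B 9D AF.
Offset 4: leading byte 0xF0 = 11110000 → 4-byte char #2 = F0 9F 94 8D.
Offset 8: leading byte 0xE1 = 11100001 → 3-byte char #3 = E1 82 A8.
Leading byte 0xE1 = 11100001 matches 1110xxxx → 3-byte sequence.
Byte 1: 0xE1 = 11100001, payload 0001 (4 bits).
Byte 2: 0x82 = 10000010 (10xxxxxx ✓), payload 000010.
Byte 3: 0xA8 = 10101000 (10xxxxxx ✓), payload 101000.
Concatenate: 0001000010101000 = 0x10A8 (16 bits → U+10A8).

U+10A8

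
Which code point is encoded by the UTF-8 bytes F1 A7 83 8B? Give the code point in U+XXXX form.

U+670CB

Leading byte 0xF1 = 11110001 matches 11110xxx → 4-byte sequence.
Byte 1: 0xF1 = 11110001, payload 001 (3 bits).
Byte 2: 0xA7 = 10100111 (10xxxxxx ✓), payload 100111.
Byte 3: 0x83 = 10000011 (10xxxxxx ✓), payload 000011.
Byte 4: 0x8B = 10001011 (10xxxxxx ✓), payload 001011.
Concatenate: 001100111000011001011 = 0x670CB (21 bits → U+670CB).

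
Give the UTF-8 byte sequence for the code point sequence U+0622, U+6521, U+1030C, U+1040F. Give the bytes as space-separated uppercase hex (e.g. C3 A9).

D8 A2 E6 94 A1 F0 90 8C 8C F0 90 90 8F

U+0622: 2-byte form → D8 A2.
U+6521: 3-byte form → E6 94 A1.
U+1030C: 4-byte form → F0 90 8C 8C.
U+1040F: 4-byte form → F0 90 90 8F.
Concatenated (13 bytes): D8 A2 E6 94 A1 F0 90 8C 8C F0 90 90 8F.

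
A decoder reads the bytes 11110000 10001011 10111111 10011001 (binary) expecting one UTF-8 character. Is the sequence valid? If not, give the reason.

invalid (overlong encoding)

Leading byte 0xF0 = 11110000 → 4-byte form.
Continuation bytes all match 10xxxxxx. Payload decodes to 0xBFD9.
But 0xBFD9 < 0x10000, the minimum for a 4-byte sequence — this is an overlong encoding.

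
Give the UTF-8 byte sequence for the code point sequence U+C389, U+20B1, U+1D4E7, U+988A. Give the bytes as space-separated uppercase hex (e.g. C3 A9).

EC 8E 89 E2 82 B1 F0 9D 93 A7 E9 A2 8A

U+C389: 3-byte form → EC 8E 89.
U+20B1: 3-byte form → E2 82 B1.
U+1D4E7: 4-byte form → F0 9D 93 A7.
U+988A: 3-byte form → E9 A2 8A.
Concatenated (13 bytes): EC 8E 89 E2 82 B1 F0 9D 93 A7 E9 A2 8A.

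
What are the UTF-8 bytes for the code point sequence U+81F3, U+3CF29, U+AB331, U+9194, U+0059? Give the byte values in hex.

U+81F3: 3-byte form → E8 87 B3.
U+3CF29: 4-byte form → F0 BC BC A9.
U+AB331: 4-byte form → F2 AB 8C B1.
U+9194: 3-byte form → E9 86 94.
U+0059: 1-byte form → 59.
Concatenated (15 bytes): E8 87 B3 F0 BC BC A9 F2 AB 8C B1 E9 86 94 59.

E8 87 B3 F0 BC BC A9 F2 AB 8C B1 E9 86 94 59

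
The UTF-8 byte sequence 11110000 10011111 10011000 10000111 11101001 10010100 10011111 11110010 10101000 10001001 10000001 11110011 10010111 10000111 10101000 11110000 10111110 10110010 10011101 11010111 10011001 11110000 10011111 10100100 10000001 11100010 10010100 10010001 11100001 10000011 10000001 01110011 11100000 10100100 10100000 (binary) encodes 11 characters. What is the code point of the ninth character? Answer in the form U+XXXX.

Offset 0: leading byte 0xF0 = 11110000 → 4-byte char #1 = F0 9F 98 87.
Offset 4: leading byte 0xE9 = 11101001 → 3-byte char #2 = E9 94 9F.
Offset 7: leading byte 0xF2 = 11110010 → 4-byte char #3 = F2 A8 89 81.
Offset 11: leading byte 0xF3 = 11110011 → 4-byte char #4 = F3 97 87 A8.
Offset 15: leading byte 0xF0 = 11110000 → 4-byte char #5 = F0 BE B2 9D.
Offset 19: leading byte 0xD7 = 11010111 → 2-byte char #6 = D7 99.
Offset 21: leading byte 0xF0 = 11110000 → 4-byte char #7 = F0 9F A4 81.
Offset 25: leading byte 0xE2 = 11100010 → 3-byte char #8 = E2 94 91.
Offset 28: leading byte 0xE1 = 11100001 → 3-byte char #9 = E1 83 81.
Leading byte 0xE1 = 11100001 matches 1110xxxx → 3-byte sequence.
Byte 1: 0xE1 = 11100001, payload 0001 (4 bits).
Byte 2: 0x83 = 10000011 (10xxxxxx ✓), payload 000011.
Byte 3: 0x81 = 10000001 (10xxxxxx ✓), payload 000001.
Concatenate: 0001000011000001 = 0x10C1 (16 bits → U+10C1).

U+10C1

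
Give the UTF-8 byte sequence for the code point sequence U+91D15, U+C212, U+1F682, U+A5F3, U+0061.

U+91D15: 4-byte form → F2 91 B4 95.
U+C212: 3-byte form → EC 88 92.
U+1F682: 4-byte form → F0 9F 9A 82.
U+A5F3: 3-byte form → EA 97 B3.
U+0061: 1-byte form → 61.
Concatenated (15 bytes): F2 91 B4 95 EC 88 92 F0 9F 9A 82 EA 97 B3 61.

F2 91 B4 95 EC 88 92 F0 9F 9A 82 EA 97 B3 61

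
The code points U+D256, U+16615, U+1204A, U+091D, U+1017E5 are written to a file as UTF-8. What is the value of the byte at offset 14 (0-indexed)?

U+D256 → 3-byte form ED 89 96 at offsets 0–2.
U+16615 → 4-byte form F0 96 98 95 at offsets 3–6.
U+1204A → 4-byte form F0 92 81 8A at offsets 7–10.
U+091D → 3-byte form E0 A4 9D at offsets 11–13.
U+1017E5 → 4-byte form F4 81 9F A5 at offsets 14–17.
Offset 14 falls in char 5's range; it's byte 1 of F4 81 9F A5 = 0xF4.

0xF4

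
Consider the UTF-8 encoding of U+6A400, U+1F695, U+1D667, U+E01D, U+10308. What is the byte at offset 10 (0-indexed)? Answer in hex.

U+6A400 → 4-byte form F1 AA 90 80 at offsets 0–3.
U+1F695 → 4-byte form F0 9F 9A 95 at offsets 4–7.
U+1D667 → 4-byte form F0 9D 99 A7 at offsets 8–11.
Offset 10 falls in char 3's range; it's byte 3 of F0 9D 99 A7 = 0x99.

0x99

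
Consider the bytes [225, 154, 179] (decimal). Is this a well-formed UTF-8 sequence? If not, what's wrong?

Leading byte 0xE1 = 11100001 → 3-byte form.
Continuation bytes 0x9A=10011010, 0xB3=10110011 all match 10xxxxxx.
Decoded value 0x16B3 is ≥ 0x800 (shortest form) and not a surrogate.

valid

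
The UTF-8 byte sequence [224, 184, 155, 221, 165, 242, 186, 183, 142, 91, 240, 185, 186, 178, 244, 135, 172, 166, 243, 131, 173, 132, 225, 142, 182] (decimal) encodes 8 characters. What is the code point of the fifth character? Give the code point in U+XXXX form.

Offset 0: leading byte 0xE0 = 11100000 → 3-byte char #1 = E0 B8 9B.
Offset 3: leading byte 0xDD = 11011101 → 2-byte char #2 = DD A5.
Offset 5: leading byte 0xF2 = 11110010 → 4-byte char #3 = F2 BA B7 8E.
Offset 9: leading byte 0x5B = 01011011 → 1-byte char #4 = 5B.
Offset 10: leading byte 0xF0 = 11110000 → 4-byte char #5 = F0 B9 BA B2.
Leading byte 0xF0 = 11110000 matches 11110xxx → 4-byte sequence.
Byte 1: 0xF0 = 11110000, payload 000 (3 bits).
Byte 2: 0xB9 = 10111001 (10xxxxxx ✓), payload 111001.
Byte 3: 0xBA = 10111010 (10xxxxxx ✓), payload 111010.
Byte 4: 0xB2 = 10110010 (10xxxxxx ✓), payload 110010.
Concatenate: 000111001111010110010 = 0x39EB2 (21 bits → U+39EB2).

U+39EB2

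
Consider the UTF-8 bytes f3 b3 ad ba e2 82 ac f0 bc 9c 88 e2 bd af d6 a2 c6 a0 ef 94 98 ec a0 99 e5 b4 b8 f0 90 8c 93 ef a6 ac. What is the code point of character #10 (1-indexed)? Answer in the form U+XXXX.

U+10313

Offset 0: leading byte 0xF3 = 11110011 → 4-byte char #1 = F3 B3 AD BA.
Offset 4: leading byte 0xE2 = 11100010 → 3-byte char #2 = E2 82 AC.
Offset 7: leading byte 0xF0 = 11110000 → 4-byte char #3 = F0 BC 9C 88.
Offset 11: leading byte 0xE2 = 11100010 → 3-byte char #4 = E2 BD AF.
Offset 14: leading byte 0xD6 = 11010110 → 2-byte char #5 = D6 A2.
Offset 16: leading byte 0xC6 = 11000110 → 2-byte char #6 = C6 A0.
Offset 18: leading byte 0xEF = 11101111 → 3-byte char #7 = EF 94 98.
Offset 21: leading byte 0xEC = 11101100 → 3-byte char #8 = EC A0 99.
Offset 24: leading byte 0xE5 = 11100101 → 3-byte char #9 = E5 B4 B8.
Offset 27: leading byte 0xF0 = 11110000 → 4-byte char #10 = F0 90 8C 93.
Leading byte 0xF0 = 11110000 matches 11110xxx → 4-byte sequence.
Byte 1: 0xF0 = 11110000, payload 000 (3 bits).
Byte 2: 0x90 = 10010000 (10xxxxxx ✓), payload 010000.
Byte 3: 0x8C = 10001100 (10xxxxxx ✓), payload 001100.
Byte 4: 0x93 = 10010011 (10xxxxxx ✓), payload 010011.
Concatenate: 000010000001100010011 = 0x10313 (21 bits → U+10313).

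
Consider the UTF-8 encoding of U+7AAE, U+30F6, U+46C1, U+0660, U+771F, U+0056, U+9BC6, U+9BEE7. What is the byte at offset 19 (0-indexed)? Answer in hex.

0x9B

U+7AAE → 3-byte form E7 AA AE at offsets 0–2.
U+30F6 → 3-byte form E3 83 B6 at offsets 3–5.
U+46C1 → 3-byte form E4 9B 81 at offsets 6–8.
U+0660 → 2-byte form D9 A0 at offsets 9–10.
U+771F → 3-byte form E7 9C 9F at offsets 11–13.
U+0056 → 1-byte form 56 at offsets 14–14.
U+9BC6 → 3-byte form E9 AF 86 at offsets 15–17.
U+9BEE7 → 4-byte form F2 9B BB A7 at offsets 18–21.
Offset 19 falls in char 8's range; it's byte 2 of F2 9B BB A7 = 0x9B.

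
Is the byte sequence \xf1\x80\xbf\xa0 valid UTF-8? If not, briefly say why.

Leading byte 0xF1 = 11110001 → 4-byte form.
Continuation bytes 0x80=10000000, 0xBF=10111111, 0xA0=10100000 all match 10xxxxxx.
Decoded value 0x40FE0 is ≥ 0x10000 (shortest form) and not a surrogate.

valid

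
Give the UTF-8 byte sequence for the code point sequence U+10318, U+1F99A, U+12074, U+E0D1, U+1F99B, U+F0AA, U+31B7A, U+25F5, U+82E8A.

F0 90 8C 98 F0 9F A6 9A F0 92 81 B4 EE 83 91 F0 9F A6 9B EF 82 AA F0 B1 AD BA E2 97 B5 F2 82 BA 8A

U+10318: 4-byte form → F0 90 8C 98.
U+1F99A: 4-byte form → F0 9F A6 9A.
U+12074: 4-byte form → F0 92 81 B4.
U+E0D1: 3-byte form → EE 83 91.
U+1F99B: 4-byte form → F0 9F A6 9B.
U+F0AA: 3-byte form → EF 82 AA.
U+31B7A: 4-byte form → F0 B1 AD BA.
U+25F5: 3-byte form → E2 97 B5.
U+82E8A: 4-byte form → F2 82 BA 8A.
Concatenated (33 bytes): F0 90 8C 98 F0 9F A6 9A F0 92 81 B4 EE 83 91 F0 9F A6 9B EF 82 AA F0 B1 AD BA E2 97 B5 F2 82 BA 8A.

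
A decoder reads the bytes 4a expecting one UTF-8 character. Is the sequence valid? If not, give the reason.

Leading byte 0x4A = 01001010 → 1-byte form.

valid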